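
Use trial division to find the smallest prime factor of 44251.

44251 is odd.
Digit sum 16, not divisible by 3.
Ends in 1: not divisible by 5.
7: 44251 = 7·6321 + 4
11: 44251 = 11·4022 + 9
13: 44251 = 13·3403 + 12
17: 44251 = 17·2603

17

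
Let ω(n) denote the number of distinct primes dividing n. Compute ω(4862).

4862 = 2 · 2431
2431 = 11 · 221
221 = 13 · 17
4862 = 2 · 11 · 13 · 17, which has 4 distinct prime factors.

4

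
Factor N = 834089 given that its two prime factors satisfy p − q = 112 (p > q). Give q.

859

Since p = q + 112, we have 834089 = q(q + 112), so q² + 112q − 834089 = 0.
Discriminant: 112² + 4·834089 = 12544 + 3336356 = 3348900; √3348900 = 1830.
q = (−112 + 1830)/2 = 859, and p = q + 112 = 971.
Check: 859 · 971 = 834089.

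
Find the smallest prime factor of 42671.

42671 is odd.
Digit sum 20, not divisible by 3.
Ends in 1: not divisible by 5.
7: 42671 = 7·6095 + 6
11: 42671 = 11·3879 + 2
13: 42671 = 13·3282 + 5
17: 42671 = 17·2510 + 1
19: 42671 = 19·2245 + 16
23: 42671 = 23·1855 + 6
29: 42671 = 29·1471 + 12
31: 42671 = 31·1376 + 15
37: 42671 = 37·1153 + 10
41: 42671 = 41·1040 + 31
43: 42671 = 43·992 + 15
47: 42671 = 47·907 + 42
53: 42671 = 53·805 + 6
59: 42671 = 59·723 + 14
61: 42671 = 61·699 + 32
67: 42671 = 67·636 + 59
71: 42671 = 71·601

71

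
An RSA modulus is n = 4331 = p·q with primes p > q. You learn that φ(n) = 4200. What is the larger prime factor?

71

φ(n) = (p−1)(q−1) = n − (p+q) + 1, so p + q = 4331 − 4200 + 1 = 132.
p and q are the roots of t² − 132t + 4331 = 0.
Discriminant: 132² − 4·4331 = 17424 − 17324 = 100; √100 = 10.
q = (132 − 10)/2 = 61, p = (132 + 10)/2 = 71.
Check: 61 · 71 = 4331.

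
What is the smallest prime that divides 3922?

2

3922 is even: 2 divides it.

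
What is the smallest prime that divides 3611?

23

3611 is odd.
Digit sum 11, not divisible by 3.
Ends in 1: not divisible by 5.
7: 3611 = 7·515 + 6
11: 3611 = 11·328 + 3
13: 3611 = 13·277 + 10
17: 3611 = 17·212 + 7
19: 3611 = 19·190 + 1
23: 3611 = 23·157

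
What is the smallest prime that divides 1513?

1513 is odd.
Digit sum 10, not divisible by 3.
Ends in 3: not divisible by 5.
7: 1513 = 7·216 + 1
11: 1513 = 11·137 + 6
13: 1513 = 13·116 + 5
17: 1513 = 17·89

17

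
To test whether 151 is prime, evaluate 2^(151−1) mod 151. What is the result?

1

2^1 ≡ 2 (mod 151)
2^2 ≡ 2^2 = 4 ≡ 4 (mod 151)
2^4 ≡ 4^2 = 16 ≡ 16 (mod 151)
2^8 ≡ 16^2 = 256 ≡ 105 (mod 151)
2^16 ≡ 105^2 = 11025 ≡ 2 (mod 151)
2^32 ≡ 2^2 = 4 ≡ 4 (mod 151)
2^64 ≡ 4^2 = 16 ≡ 16 (mod 151)
2^128 ≡ 16^2 = 256 ≡ 105 (mod 151)
150 = 128 + 16 + 4 + 2 in binary powers of 2.
So 2^150 ≡ 105 · 2 · 16 · 4 ≡ 1 (mod 151).
Since the result is 1, base 2 gives no evidence that 151 is composite.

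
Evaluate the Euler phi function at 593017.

Factor: 593017 = 53 · 67 · 167.
φ(593017) = (53−1) · (67−1) · (167−1) = 52 · 66 · 166 = 569712.

569712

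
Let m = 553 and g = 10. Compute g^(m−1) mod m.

176

10^1 ≡ 10 (mod 553)
10^2 ≡ 10^2 = 100 ≡ 100 (mod 553)
10^4 ≡ 100^2 = 10000 ≡ 46 (mod 553)
10^8 ≡ 46^2 = 2116 ≡ 457 (mod 553)
10^16 ≡ 457^2 = 208849 ≡ 368 (mod 553)
10^32 ≡ 368^2 = 135424 ≡ 492 (mod 553)
10^64 ≡ 492^2 = 242064 ≡ 403 (mod 553)
10^128 ≡ 403^2 = 162409 ≡ 380 (mod 553)
10^256 ≡ 380^2 = 144400 ≡ 67 (mod 553)
10^512 ≡ 67^2 = 4489 ≡ 65 (mod 553)
552 = 512 + 32 + 8 in binary powers of 2.
So 10^552 ≡ 65 · 492 · 457 ≡ 176 (mod 553).
Since 176 ≠ 1, base 10 is a Fermat witness: 553 is composite.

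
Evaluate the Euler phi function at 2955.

Factor: 2955 = 3 · 5 · 197.
φ(2955) = (3−1) · (5−1) · (197−1) = 2 · 4 · 196 = 1568.

1568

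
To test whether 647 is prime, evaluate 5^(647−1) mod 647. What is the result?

5^1 ≡ 5 (mod 647)
5^2 ≡ 5^2 = 25 ≡ 25 (mod 647)
5^4 ≡ 25^2 = 625 ≡ 625 (mod 647)
5^8 ≡ 625^2 = 390625 ≡ 484 (mod 647)
5^16 ≡ 484^2 = 234256 ≡ 42 (mod 647)
5^32 ≡ 42^2 = 1764 ≡ 470 (mod 647)
5^64 ≡ 470^2 = 220900 ≡ 273 (mod 647)
5^128 ≡ 273^2 = 74529 ≡ 124 (mod 647)
5^256 ≡ 124^2 = 15376 ≡ 495 (mod 647)
5^512 ≡ 495^2 = 245025 ≡ 459 (mod 647)
646 = 512 + 128 + 4 + 2 in binary powers of 2.
So 5^646 ≡ 459 · 124 · 625 · 25 ≡ 1 (mod 647).
Since the result is 1, base 5 gives no evidence that 647 is composite.

1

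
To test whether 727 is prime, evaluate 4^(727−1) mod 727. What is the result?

1

4^1 ≡ 4 (mod 727)
4^2 ≡ 4^2 = 16 ≡ 16 (mod 727)
4^4 ≡ 16^2 = 256 ≡ 256 (mod 727)
4^8 ≡ 256^2 = 65536 ≡ 106 (mod 727)
4^16 ≡ 106^2 = 11236 ≡ 331 (mod 727)
4^32 ≡ 331^2 = 109561 ≡ 511 (mod 727)
4^64 ≡ 511^2 = 261121 ≡ 128 (mod 727)
4^128 ≡ 128^2 = 16384 ≡ 390 (mod 727)
4^256 ≡ 390^2 = 152100 ≡ 157 (mod 727)
4^512 ≡ 157^2 = 24649 ≡ 658 (mod 727)
726 = 512 + 128 + 64 + 16 + 4 + 2 in binary powers of 2.
So 4^726 ≡ 658 · 390 · 128 · 331 · 256 · 16 ≡ 1 (mod 727).
Since the result is 1, base 4 gives no evidence that 727 is composite.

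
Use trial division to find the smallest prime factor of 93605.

5

93605 is odd.
Digit sum 23, not divisible by 3.
Ends in 5: divisible by 5.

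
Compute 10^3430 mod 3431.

10^1 ≡ 10 (mod 3431)
10^2 ≡ 10^2 = 100 ≡ 100 (mod 3431)
10^4 ≡ 100^2 = 10000 ≡ 3138 (mod 3431)
10^8 ≡ 3138^2 = 9847044 ≡ 74 (mod 3431)
10^16 ≡ 74^2 = 5476 ≡ 2045 (mod 3431)
10^32 ≡ 2045^2 = 4182025 ≡ 3067 (mod 3431)
10^64 ≡ 3067^2 = 9406489 ≡ 2118 (mod 3431)
10^128 ≡ 2118^2 = 4485924 ≡ 1607 (mod 3431)
10^256 ≡ 1607^2 = 2582449 ≡ 2337 (mod 3431)
10^512 ≡ 2337^2 = 5461569 ≡ 2848 (mod 3431)
10^1024 ≡ 2848^2 = 8111104 ≡ 220 (mod 3431)
10^2048 ≡ 220^2 = 48400 ≡ 366 (mod 3431)
3430 = 2048 + 1024 + 256 + 64 + 32 + 4 + 2 in binary powers of 2.
So 10^3430 ≡ 366 · 220 · 2337 · 2118 · 3067 · 3138 · 100 ≡ 1068 (mod 3431).
Since 1068 ≠ 1, base 10 is a Fermat witness: 3431 is composite.

1068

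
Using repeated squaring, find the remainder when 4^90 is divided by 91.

4^1 ≡ 4 (mod 91)
4^2 ≡ 4^2 = 16 ≡ 16 (mod 91)
4^4 ≡ 16^2 = 256 ≡ 74 (mod 91)
4^8 ≡ 74^2 = 5476 ≡ 16 (mod 91)
4^16 ≡ 16^2 = 256 ≡ 74 (mod 91)
4^32 ≡ 74^2 = 5476 ≡ 16 (mod 91)
4^64 ≡ 16^2 = 256 ≡ 74 (mod 91)
90 = 64 + 16 + 8 + 2 in binary powers of 2.
So 4^90 ≡ 74 · 74 · 16 · 16 ≡ 1 (mod 91).
Since the result is 1, base 4 gives no evidence that 91 is composite.

1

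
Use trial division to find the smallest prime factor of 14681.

14681 is odd.
Digit sum 20, not divisible by 3.
Ends in 1: not divisible by 5.
7: 14681 = 7·2097 + 2
11: 14681 = 11·1334 + 7
13: 14681 = 13·1129 + 4
17: 14681 = 17·863 + 10
19: 14681 = 19·772 + 13
23: 14681 = 23·638 + 7
29: 14681 = 29·506 + 7
31: 14681 = 31·473 + 18
37: 14681 = 37·396 + 29
41: 14681 = 41·358 + 3
43: 14681 = 43·341 + 18
47: 14681 = 47·312 + 17
53: 14681 = 53·277

53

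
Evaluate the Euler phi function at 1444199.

1404000

Factor: 1444199 = 79 · 101 · 181.
φ(1444199) = (79−1) · (101−1) · (181−1) = 78 · 100 · 180 = 1404000.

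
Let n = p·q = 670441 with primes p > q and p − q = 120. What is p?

881

Since p = q + 120, we have 670441 = q(q + 120), so q² + 120q − 670441 = 0.
Discriminant: 120² + 4·670441 = 14400 + 2681764 = 2696164; √2696164 = 1642.
q = (−120 + 1642)/2 = 761, and p = q + 120 = 881.
Check: 761 · 881 = 670441.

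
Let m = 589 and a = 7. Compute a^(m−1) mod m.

343

7^1 ≡ 7 (mod 589)
7^2 ≡ 7^2 = 49 ≡ 49 (mod 589)
7^4 ≡ 49^2 = 2401 ≡ 45 (mod 589)
7^8 ≡ 45^2 = 2025 ≡ 258 (mod 589)
7^16 ≡ 258^2 = 66564 ≡ 7 (mod 589)
7^32 ≡ 7^2 = 49 ≡ 49 (mod 589)
7^64 ≡ 49^2 = 2401 ≡ 45 (mod 589)
7^128 ≡ 45^2 = 2025 ≡ 258 (mod 589)
7^256 ≡ 258^2 = 66564 ≡ 7 (mod 589)
7^512 ≡ 7^2 = 49 ≡ 49 (mod 589)
588 = 512 + 64 + 8 + 4 in binary powers of 2.
So 7^588 ≡ 49 · 45 · 258 · 45 ≡ 343 (mod 589).
Since 343 ≠ 1, base 7 is a Fermat witness: 589 is composite.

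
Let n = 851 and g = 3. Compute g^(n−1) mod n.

3^1 ≡ 3 (mod 851)
3^2 ≡ 3^2 = 9 ≡ 9 (mod 851)
3^4 ≡ 9^2 = 81 ≡ 81 (mod 851)
3^8 ≡ 81^2 = 6561 ≡ 604 (mod 851)
3^16 ≡ 604^2 = 364816 ≡ 588 (mod 851)
3^32 ≡ 588^2 = 345744 ≡ 238 (mod 851)
3^64 ≡ 238^2 = 56644 ≡ 478 (mod 851)
3^128 ≡ 478^2 = 228484 ≡ 416 (mod 851)
3^256 ≡ 416^2 = 173056 ≡ 303 (mod 851)
3^512 ≡ 303^2 = 91809 ≡ 752 (mod 851)
850 = 512 + 256 + 64 + 16 + 2 in binary powers of 2.
So 3^850 ≡ 752 · 303 · 478 · 588 · 9 ≡ 303 (mod 851).
Since 303 ≠ 1, base 3 is a Fermat witness: 851 is composite.

303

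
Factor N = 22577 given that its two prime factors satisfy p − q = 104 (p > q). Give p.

Since p = q + 104, we have 22577 = q(q + 104), so q² + 104q − 22577 = 0.
Discriminant: 104² + 4·22577 = 10816 + 90308 = 101124; √101124 = 318.
q = (−104 + 318)/2 = 107, and p = q + 104 = 211.
Check: 107 · 211 = 22577.

211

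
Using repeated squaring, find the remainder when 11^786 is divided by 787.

11^1 ≡ 11 (mod 787)
11^2 ≡ 11^2 = 121 ≡ 121 (mod 787)
11^4 ≡ 121^2 = 14641 ≡ 475 (mod 787)
11^8 ≡ 475^2 = 225625 ≡ 543 (mod 787)
11^16 ≡ 543^2 = 294849 ≡ 511 (mod 787)
11^32 ≡ 511^2 = 261121 ≡ 624 (mod 787)
11^64 ≡ 624^2 = 389376 ≡ 598 (mod 787)
11^128 ≡ 598^2 = 357604 ≡ 306 (mod 787)
11^256 ≡ 306^2 = 93636 ≡ 770 (mod 787)
11^512 ≡ 770^2 = 592900 ≡ 289 (mod 787)
786 = 512 + 256 + 16 + 2 in binary powers of 2.
So 11^786 ≡ 289 · 770 · 511 · 121 ≡ 1 (mod 787).
Since the result is 1, base 11 gives no evidence that 787 is composite.

1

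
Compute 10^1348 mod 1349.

80

10^1 ≡ 10 (mod 1349)
10^2 ≡ 10^2 = 100 ≡ 100 (mod 1349)
10^4 ≡ 100^2 = 10000 ≡ 557 (mod 1349)
10^8 ≡ 557^2 = 310249 ≡ 1328 (mod 1349)
10^16 ≡ 1328^2 = 1763584 ≡ 441 (mod 1349)
10^32 ≡ 441^2 = 194481 ≡ 225 (mod 1349)
10^64 ≡ 225^2 = 50625 ≡ 712 (mod 1349)
10^128 ≡ 712^2 = 506944 ≡ 1069 (mod 1349)
10^256 ≡ 1069^2 = 1142761 ≡ 158 (mod 1349)
10^512 ≡ 158^2 = 24964 ≡ 682 (mod 1349)
10^1024 ≡ 682^2 = 465124 ≡ 1068 (mod 1349)
1348 = 1024 + 256 + 64 + 4 in binary powers of 2.
So 10^1348 ≡ 1068 · 158 · 712 · 557 ≡ 80 (mod 1349).
Since 80 ≠ 1, base 10 is a Fermat witness: 1349 is composite.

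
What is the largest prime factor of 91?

91 = 7 · 13
13 is prime.
So 91 = 7 · 13; the largest prime factor is 13.

13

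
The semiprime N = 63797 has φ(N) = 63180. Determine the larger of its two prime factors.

487

φ(n) = (p−1)(q−1) = n − (p+q) + 1, so p + q = 63797 − 63180 + 1 = 618.
p and q are the roots of t² − 618t + 63797 = 0.
Discriminant: 618² − 4·63797 = 381924 − 255188 = 126736; √126736 = 356.
q = (618 − 356)/2 = 131, p = (618 + 356)/2 = 487.
Check: 131 · 487 = 63797.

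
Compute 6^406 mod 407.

258

6^1 ≡ 6 (mod 407)
6^2 ≡ 6^2 = 36 ≡ 36 (mod 407)
6^4 ≡ 36^2 = 1296 ≡ 75 (mod 407)
6^8 ≡ 75^2 = 5625 ≡ 334 (mod 407)
6^16 ≡ 334^2 = 111556 ≡ 38 (mod 407)
6^32 ≡ 38^2 = 1444 ≡ 223 (mod 407)
6^64 ≡ 223^2 = 49729 ≡ 75 (mod 407)
6^128 ≡ 75^2 = 5625 ≡ 334 (mod 407)
6^256 ≡ 334^2 = 111556 ≡ 38 (mod 407)
406 = 256 + 128 + 16 + 4 + 2 in binary powers of 2.
So 6^406 ≡ 38 · 334 · 38 · 75 · 36 ≡ 258 (mod 407).
Since 258 ≠ 1, base 6 is a Fermat witness: 407 is composite.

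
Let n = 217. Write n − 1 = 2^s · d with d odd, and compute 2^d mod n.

190

217 − 1 = 216 = 2^3 · 27, so d = 27.
2^1 ≡ 2 (mod 217)
2^2 ≡ 2^2 = 4 ≡ 4 (mod 217)
2^4 ≡ 4^2 = 16 ≡ 16 (mod 217)
2^8 ≡ 16^2 = 256 ≡ 39 (mod 217)
2^16 ≡ 39^2 = 1521 ≡ 2 (mod 217)
27 = 16 + 8 + 2 + 1 in binary powers of 2.
So 2^27 ≡ 2 · 39 · 4 · 2 ≡ 190 (mod 217).
Squaring chain: 190 → 78 → 8; never reaches −1, so base 2 is a Miller–Rabin witness that 217 is composite.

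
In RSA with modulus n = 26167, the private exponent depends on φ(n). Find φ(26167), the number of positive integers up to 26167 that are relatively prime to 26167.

Factor: 26167 = 137 · 191.
φ(26167) = (137−1) · (191−1) = 136 · 190 = 25840.

25840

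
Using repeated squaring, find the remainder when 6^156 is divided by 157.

1

6^1 ≡ 6 (mod 157)
6^2 ≡ 6^2 = 36 ≡ 36 (mod 157)
6^4 ≡ 36^2 = 1296 ≡ 40 (mod 157)
6^8 ≡ 40^2 = 1600 ≡ 30 (mod 157)
6^16 ≡ 30^2 = 900 ≡ 115 (mod 157)
6^32 ≡ 115^2 = 13225 ≡ 37 (mod 157)
6^64 ≡ 37^2 = 1369 ≡ 113 (mod 157)
6^128 ≡ 113^2 = 12769 ≡ 52 (mod 157)
156 = 128 + 16 + 8 + 4 in binary powers of 2.
So 6^156 ≡ 52 · 115 · 30 · 40 ≡ 1 (mod 157).
Since the result is 1, base 6 gives no evidence that 157 is composite.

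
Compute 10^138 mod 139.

10^1 ≡ 10 (mod 139)
10^2 ≡ 10^2 = 100 ≡ 100 (mod 139)
10^4 ≡ 100^2 = 10000 ≡ 131 (mod 139)
10^8 ≡ 131^2 = 17161 ≡ 64 (mod 139)
10^16 ≡ 64^2 = 4096 ≡ 65 (mod 139)
10^32 ≡ 65^2 = 4225 ≡ 55 (mod 139)
10^64 ≡ 55^2 = 3025 ≡ 106 (mod 139)
10^128 ≡ 106^2 = 11236 ≡ 116 (mod 139)
138 = 128 + 8 + 2 in binary powers of 2.
So 10^138 ≡ 116 · 64 · 100 ≡ 1 (mod 139).
Since the result is 1, base 10 gives no evidence that 139 is composite.

1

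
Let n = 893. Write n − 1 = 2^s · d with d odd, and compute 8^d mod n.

893 − 1 = 892 = 2^2 · 223, so d = 223.
8^1 ≡ 8 (mod 893)
8^2 ≡ 8^2 = 64 ≡ 64 (mod 893)
8^4 ≡ 64^2 = 4096 ≡ 524 (mod 893)
8^8 ≡ 524^2 = 274576 ≡ 425 (mod 893)
8^16 ≡ 425^2 = 180625 ≡ 239 (mod 893)
8^32 ≡ 239^2 = 57121 ≡ 862 (mod 893)
8^64 ≡ 862^2 = 743044 ≡ 68 (mod 893)
8^128 ≡ 68^2 = 4624 ≡ 159 (mod 893)
223 = 128 + 64 + 16 + 8 + 4 + 2 + 1 in binary powers of 2.
So 8^223 ≡ 159 · 68 · 239 · 425 · 524 · 64 · 8 ≡ 521 (mod 893).
Squaring chain: 521 → 862; never reaches −1, so base 8 is a Miller–Rabin witness that 893 is composite.

521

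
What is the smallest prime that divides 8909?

59

8909 is odd.
Digit sum 26, not divisible by 3.
Ends in 9: not divisible by 5.
7: 8909 = 7·1272 + 5
11: 8909 = 11·809 + 10
13: 8909 = 13·685 + 4
17: 8909 = 17·524 + 1
19: 8909 = 19·468 + 17
23: 8909 = 23·387 + 8
29: 8909 = 29·307 + 6
31: 8909 = 31·287 + 12
37: 8909 = 37·240 + 29
41: 8909 = 41·217 + 12
43: 8909 = 43·207 + 8
47: 8909 = 47·189 + 26
53: 8909 = 53·168 + 5
59: 8909 = 59·151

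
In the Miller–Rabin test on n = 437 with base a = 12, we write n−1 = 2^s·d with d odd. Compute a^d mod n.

437 − 1 = 436 = 2^2 · 109, so d = 109.
12^1 ≡ 12 (mod 437)
12^2 ≡ 12^2 = 144 ≡ 144 (mod 437)
12^4 ≡ 144^2 = 20736 ≡ 197 (mod 437)
12^8 ≡ 197^2 = 38809 ≡ 353 (mod 437)
12^16 ≡ 353^2 = 124609 ≡ 64 (mod 437)
12^32 ≡ 64^2 = 4096 ≡ 163 (mod 437)
12^64 ≡ 163^2 = 26569 ≡ 349 (mod 437)
109 = 64 + 32 + 8 + 4 + 1 in binary powers of 2.
So 12^109 ≡ 349 · 163 · 353 · 197 · 12 ≡ 278 (mod 437).
Squaring chain: 278 → 372; never reaches −1, so base 12 is a Miller–Rabin witness that 437 is composite.

278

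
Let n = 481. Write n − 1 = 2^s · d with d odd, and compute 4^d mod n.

233

481 − 1 = 480 = 2^5 · 15, so d = 15.
4^1 ≡ 4 (mod 481)
4^2 ≡ 4^2 = 16 ≡ 16 (mod 481)
4^4 ≡ 16^2 = 256 ≡ 256 (mod 481)
4^8 ≡ 256^2 = 65536 ≡ 120 (mod 481)
15 = 8 + 4 + 2 + 1 in binary powers of 2.
So 4^15 ≡ 120 · 256 · 16 · 4 ≡ 233 (mod 481).
Squaring chain: 233 → 417 → 248 → 417 → 248; never reaches −1, so base 4 is a Miller–Rabin witness that 481 is composite.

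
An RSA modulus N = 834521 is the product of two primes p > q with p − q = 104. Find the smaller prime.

Since p = q + 104, we have 834521 = q(q + 104), so q² + 104q − 834521 = 0.
Discriminant: 104² + 4·834521 = 10816 + 3338084 = 3348900; √3348900 = 1830.
q = (−104 + 1830)/2 = 863, and p = q + 104 = 967.
Check: 863 · 967 = 834521.

863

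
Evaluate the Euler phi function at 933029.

896400

Factor: 933029 = 37 · 151 · 167.
φ(933029) = (37−1) · (151−1) · (167−1) = 36 · 150 · 166 = 896400.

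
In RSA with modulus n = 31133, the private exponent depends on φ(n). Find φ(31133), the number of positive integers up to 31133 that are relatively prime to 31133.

30780

Factor: 31133 = 163 · 191.
φ(31133) = (163−1) · (191−1) = 162 · 190 = 30780.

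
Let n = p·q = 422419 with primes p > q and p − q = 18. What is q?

Since p = q + 18, we have 422419 = q(q + 18), so q² + 18q − 422419 = 0.
Discriminant: 18² + 4·422419 = 324 + 1689676 = 1690000; √1690000 = 1300.
q = (−18 + 1300)/2 = 641, and p = q + 18 = 659.
Check: 641 · 659 = 422419.

641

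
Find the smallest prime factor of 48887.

19

48887 is odd.
Digit sum 35, not divisible by 3.
Ends in 7: not divisible by 5.
7: 48887 = 7·6983 + 6
11: 48887 = 11·4444 + 3
13: 48887 = 13·3760 + 7
17: 48887 = 17·2875 + 12
19: 48887 = 19·2573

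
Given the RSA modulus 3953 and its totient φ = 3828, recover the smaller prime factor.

φ(n) = (p−1)(q−1) = n − (p+q) + 1, so p + q = 3953 − 3828 + 1 = 126.
p and q are the roots of t² − 126t + 3953 = 0.
Discriminant: 126² − 4·3953 = 15876 − 15812 = 64; √64 = 8.
q = (126 − 8)/2 = 59, p = (126 + 8)/2 = 67.
Check: 59 · 67 = 3953.

59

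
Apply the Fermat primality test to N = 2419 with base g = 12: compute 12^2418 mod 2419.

121

12^1 ≡ 12 (mod 2419)
12^2 ≡ 12^2 = 144 ≡ 144 (mod 2419)
12^4 ≡ 144^2 = 20736 ≡ 1384 (mod 2419)
12^8 ≡ 1384^2 = 1915456 ≡ 2027 (mod 2419)
12^16 ≡ 2027^2 = 4108729 ≡ 1267 (mod 2419)
12^32 ≡ 1267^2 = 1605289 ≡ 1492 (mod 2419)
12^64 ≡ 1492^2 = 2226064 ≡ 584 (mod 2419)
12^128 ≡ 584^2 = 341056 ≡ 2396 (mod 2419)
12^256 ≡ 2396^2 = 5740816 ≡ 529 (mod 2419)
12^512 ≡ 529^2 = 279841 ≡ 1656 (mod 2419)
12^1024 ≡ 1656^2 = 2742336 ≡ 1609 (mod 2419)
12^2048 ≡ 1609^2 = 2588881 ≡ 551 (mod 2419)
2418 = 2048 + 256 + 64 + 32 + 16 + 2 in binary powers of 2.
So 12^2418 ≡ 551 · 529 · 584 · 1492 · 1267 · 144 ≡ 121 (mod 2419).
Since 121 ≠ 1, base 12 is a Fermat witness: 2419 is composite.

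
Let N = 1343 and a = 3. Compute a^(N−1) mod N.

648

3^1 ≡ 3 (mod 1343)
3^2 ≡ 3^2 = 9 ≡ 9 (mod 1343)
3^4 ≡ 9^2 = 81 ≡ 81 (mod 1343)
3^8 ≡ 81^2 = 6561 ≡ 1189 (mod 1343)
3^16 ≡ 1189^2 = 1413721 ≡ 885 (mod 1343)
3^32 ≡ 885^2 = 783225 ≡ 256 (mod 1343)
3^64 ≡ 256^2 = 65536 ≡ 1072 (mod 1343)
3^128 ≡ 1072^2 = 1149184 ≡ 919 (mod 1343)
3^256 ≡ 919^2 = 844561 ≡ 1157 (mod 1343)
3^512 ≡ 1157^2 = 1338649 ≡ 1021 (mod 1343)
3^1024 ≡ 1021^2 = 1042441 ≡ 273 (mod 1343)
1342 = 1024 + 256 + 32 + 16 + 8 + 4 + 2 in binary powers of 2.
So 3^1342 ≡ 273 · 1157 · 256 · 885 · 1189 · 81 · 9 ≡ 648 (mod 1343).
Since 648 ≠ 1, base 3 is a Fermat witness: 1343 is composite.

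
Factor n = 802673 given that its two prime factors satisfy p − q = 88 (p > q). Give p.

Since p = q + 88, we have 802673 = q(q + 88), so q² + 88q − 802673 = 0.
Discriminant: 88² + 4·802673 = 7744 + 3210692 = 3218436; √3218436 = 1794.
q = (−88 + 1794)/2 = 853, and p = q + 88 = 941.
Check: 853 · 941 = 802673.

941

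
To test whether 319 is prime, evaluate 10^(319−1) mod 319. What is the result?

10^1 ≡ 10 (mod 319)
10^2 ≡ 10^2 = 100 ≡ 100 (mod 319)
10^4 ≡ 100^2 = 10000 ≡ 111 (mod 319)
10^8 ≡ 111^2 = 12321 ≡ 199 (mod 319)
10^16 ≡ 199^2 = 39601 ≡ 45 (mod 319)
10^32 ≡ 45^2 = 2025 ≡ 111 (mod 319)
10^64 ≡ 111^2 = 12321 ≡ 199 (mod 319)
10^128 ≡ 199^2 = 39601 ≡ 45 (mod 319)
10^256 ≡ 45^2 = 2025 ≡ 111 (mod 319)
318 = 256 + 32 + 16 + 8 + 4 + 2 in binary powers of 2.
So 10^318 ≡ 111 · 111 · 45 · 199 · 111 · 100 ≡ 122 (mod 319).
Since 122 ≠ 1, base 10 is a Fermat witness: 319 is composite.

122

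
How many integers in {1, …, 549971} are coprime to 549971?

Factor: 549971 = 31 · 113 · 157.
φ(549971) = (31−1) · (113−1) · (157−1) = 30 · 112 · 156 = 524160.

524160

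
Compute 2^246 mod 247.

220

2^1 ≡ 2 (mod 247)
2^2 ≡ 2^2 = 4 ≡ 4 (mod 247)
2^4 ≡ 4^2 = 16 ≡ 16 (mod 247)
2^8 ≡ 16^2 = 256 ≡ 9 (mod 247)
2^16 ≡ 9^2 = 81 ≡ 81 (mod 247)
2^32 ≡ 81^2 = 6561 ≡ 139 (mod 247)
2^64 ≡ 139^2 = 19321 ≡ 55 (mod 247)
2^128 ≡ 55^2 = 3025 ≡ 61 (mod 247)
246 = 128 + 64 + 32 + 16 + 4 + 2 in binary powers of 2.
So 2^246 ≡ 61 · 55 · 139 · 81 · 16 · 4 ≡ 220 (mod 247).
Since 220 ≠ 1, base 2 is a Fermat witness: 247 is composite.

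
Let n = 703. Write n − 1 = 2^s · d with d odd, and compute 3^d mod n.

702

703 − 1 = 702 = 2^1 · 351, so d = 351.
3^1 ≡ 3 (mod 703)
3^2 ≡ 3^2 = 9 ≡ 9 (mod 703)
3^4 ≡ 9^2 = 81 ≡ 81 (mod 703)
3^8 ≡ 81^2 = 6561 ≡ 234 (mod 703)
3^16 ≡ 234^2 = 54756 ≡ 625 (mod 703)
3^32 ≡ 625^2 = 390625 ≡ 460 (mod 703)
3^64 ≡ 460^2 = 211600 ≡ 700 (mod 703)
3^128 ≡ 700^2 = 490000 ≡ 9 (mod 703)
3^256 ≡ 9^2 = 81 ≡ 81 (mod 703)
351 = 256 + 64 + 16 + 8 + 4 + 2 + 1 in binary powers of 2.
So 3^351 ≡ 81 · 700 · 625 · 234 · 81 · 9 · 3 ≡ 702 (mod 703).
Since 3^d ≡ 702 (mod 703), base 3 does not prove 703 composite.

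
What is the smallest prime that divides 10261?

10261 is odd.
Digit sum 10, not divisible by 3.
Ends in 1: not divisible by 5.
7: 10261 = 7·1465 + 6
11: 10261 = 11·932 + 9
13: 10261 = 13·789 + 4
17: 10261 = 17·603 + 10
19: 10261 = 19·540 + 1
23: 10261 = 23·446 + 3
29: 10261 = 29·353 + 24
31: 10261 = 31·331

31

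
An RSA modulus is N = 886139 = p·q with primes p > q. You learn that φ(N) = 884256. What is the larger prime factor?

977

φ(n) = (p−1)(q−1) = n − (p+q) + 1, so p + q = 886139 − 884256 + 1 = 1884.
p and q are the roots of t² − 1884t + 886139 = 0.
Discriminant: 1884² − 4·886139 = 3549456 − 3544556 = 4900; √4900 = 70.
q = (1884 − 70)/2 = 907, p = (1884 + 70)/2 = 977.
Check: 907 · 977 = 886139.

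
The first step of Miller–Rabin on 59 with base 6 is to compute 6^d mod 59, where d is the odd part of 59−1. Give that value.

58

59 − 1 = 58 = 2^1 · 29, so d = 29.
6^1 ≡ 6 (mod 59)
6^2 ≡ 6^2 = 36 ≡ 36 (mod 59)
6^4 ≡ 36^2 = 1296 ≡ 57 (mod 59)
6^8 ≡ 57^2 = 3249 ≡ 4 (mod 59)
6^16 ≡ 4^2 = 16 ≡ 16 (mod 59)
29 = 16 + 8 + 4 + 1 in binary powers of 2.
So 6^29 ≡ 16 · 4 · 57 · 6 ≡ 58 (mod 59).
Since 6^d ≡ 58 (mod 59), base 6 does not prove 59 composite.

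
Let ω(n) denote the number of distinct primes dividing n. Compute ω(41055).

5

41055 = 3 · 13685
13685 = 5 · 2737
2737 = 7 · 391
391 = 17 · 23
41055 = 3 · 5 · 7 · 17 · 23, which has 5 distinct prime factors.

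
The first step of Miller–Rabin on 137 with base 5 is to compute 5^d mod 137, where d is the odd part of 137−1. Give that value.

96

137 − 1 = 136 = 2^3 · 17, so d = 17.
5^1 ≡ 5 (mod 137)
5^2 ≡ 5^2 = 25 ≡ 25 (mod 137)
5^4 ≡ 25^2 = 625 ≡ 77 (mod 137)
5^8 ≡ 77^2 = 5929 ≡ 38 (mod 137)
5^16 ≡ 38^2 = 1444 ≡ 74 (mod 137)
17 = 16 + 1 in binary powers of 2.
So 5^17 ≡ 74 · 5 ≡ 96 (mod 137).
Squaring chain: 96 → 37 → 136; reaches −1, so base 5 does not prove 137 composite.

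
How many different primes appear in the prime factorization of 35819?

3

35819 = 7^2 · 731
731 = 17 · 43
35819 = 7^2 · 17 · 43, which has 3 distinct prime factors.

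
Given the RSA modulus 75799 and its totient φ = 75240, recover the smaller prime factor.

229

φ(n) = (p−1)(q−1) = n − (p+q) + 1, so p + q = 75799 − 75240 + 1 = 560.
p and q are the roots of t² − 560t + 75799 = 0.
Discriminant: 560² − 4·75799 = 313600 − 303196 = 10404; √10404 = 102.
q = (560 − 102)/2 = 229, p = (560 + 102)/2 = 331.
Check: 229 · 331 = 75799.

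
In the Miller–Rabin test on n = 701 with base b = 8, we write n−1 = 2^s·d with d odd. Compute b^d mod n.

701 − 1 = 700 = 2^2 · 175, so d = 175.
8^1 ≡ 8 (mod 701)
8^2 ≡ 8^2 = 64 ≡ 64 (mod 701)
8^4 ≡ 64^2 = 4096 ≡ 591 (mod 701)
8^8 ≡ 591^2 = 349281 ≡ 183 (mod 701)
8^16 ≡ 183^2 = 33489 ≡ 542 (mod 701)
8^32 ≡ 542^2 = 293764 ≡ 45 (mod 701)
8^64 ≡ 45^2 = 2025 ≡ 623 (mod 701)
8^128 ≡ 623^2 = 388129 ≡ 476 (mod 701)
175 = 128 + 32 + 8 + 4 + 2 + 1 in binary powers of 2.
So 8^175 ≡ 476 · 45 · 183 · 591 · 64 · 8 ≡ 135 (mod 701).
Squaring chain: 135 → 700; reaches −1, so base 8 does not prove 701 composite.

135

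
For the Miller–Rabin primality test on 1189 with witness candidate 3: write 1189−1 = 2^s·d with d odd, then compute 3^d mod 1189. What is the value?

1189 − 1 = 1188 = 2^2 · 297, so d = 297.
3^1 ≡ 3 (mod 1189)
3^2 ≡ 3^2 = 9 ≡ 9 (mod 1189)
3^4 ≡ 9^2 = 81 ≡ 81 (mod 1189)
3^8 ≡ 81^2 = 6561 ≡ 616 (mod 1189)
3^16 ≡ 616^2 = 379456 ≡ 165 (mod 1189)
3^32 ≡ 165^2 = 27225 ≡ 1067 (mod 1189)
3^64 ≡ 1067^2 = 1138489 ≡ 616 (mod 1189)
3^128 ≡ 616^2 = 379456 ≡ 165 (mod 1189)
3^256 ≡ 165^2 = 27225 ≡ 1067 (mod 1189)
297 = 256 + 32 + 8 + 1 in binary powers of 2.
So 3^297 ≡ 1067 · 1067 · 616 · 3 ≡ 495 (mod 1189).
Squaring chain: 495 → 91; never reaches −1, so base 3 is a Miller–Rabin witness that 1189 is composite.

495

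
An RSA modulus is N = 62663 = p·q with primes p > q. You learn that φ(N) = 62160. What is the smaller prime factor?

223

φ(n) = (p−1)(q−1) = n − (p+q) + 1, so p + q = 62663 − 62160 + 1 = 504.
p and q are the roots of t² − 504t + 62663 = 0.
Discriminant: 504² − 4·62663 = 254016 − 250652 = 3364; √3364 = 58.
q = (504 − 58)/2 = 223, p = (504 + 58)/2 = 281.
Check: 223 · 281 = 62663.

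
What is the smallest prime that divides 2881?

2881 is odd.
Digit sum 19, not divisible by 3.
Ends in 1: not divisible by 5.
7: 2881 = 7·411 + 4
11: 2881 = 11·261 + 10
13: 2881 = 13·221 + 8
17: 2881 = 17·169 + 8
19: 2881 = 19·151 + 12
23: 2881 = 23·125 + 6
29: 2881 = 29·99 + 10
31: 2881 = 31·92 + 29
37: 2881 = 37·77 + 32
41: 2881 = 41·70 + 11
43: 2881 = 43·67

43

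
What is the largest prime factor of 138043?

138043 = 31 · 4453
4453 = 61 · 73
73 is prime.
So 138043 = 31 · 61 · 73; the largest prime factor is 73.

73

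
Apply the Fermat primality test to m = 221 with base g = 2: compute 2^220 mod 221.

16

2^1 ≡ 2 (mod 221)
2^2 ≡ 2^2 = 4 ≡ 4 (mod 221)
2^4 ≡ 4^2 = 16 ≡ 16 (mod 221)
2^8 ≡ 16^2 = 256 ≡ 35 (mod 221)
2^16 ≡ 35^2 = 1225 ≡ 120 (mod 221)
2^32 ≡ 120^2 = 14400 ≡ 35 (mod 221)
2^64 ≡ 35^2 = 1225 ≡ 120 (mod 221)
2^128 ≡ 120^2 = 14400 ≡ 35 (mod 221)
220 = 128 + 64 + 16 + 8 + 4 in binary powers of 2.
So 2^220 ≡ 35 · 120 · 120 · 35 · 16 ≡ 16 (mod 221).
Since 16 ≠ 1, base 2 is a Fermat witness: 221 is composite.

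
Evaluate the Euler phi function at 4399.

4264

Factor: 4399 = 53 · 83.
φ(4399) = (53−1) · (83−1) = 52 · 82 = 4264.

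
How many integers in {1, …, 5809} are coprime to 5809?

5616

Factor: 5809 = 37 · 157.
φ(5809) = (37−1) · (157−1) = 36 · 156 = 5616.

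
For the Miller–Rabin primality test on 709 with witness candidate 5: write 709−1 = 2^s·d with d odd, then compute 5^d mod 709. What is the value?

709 − 1 = 708 = 2^2 · 177, so d = 177.
5^1 ≡ 5 (mod 709)
5^2 ≡ 5^2 = 25 ≡ 25 (mod 709)
5^4 ≡ 25^2 = 625 ≡ 625 (mod 709)
5^8 ≡ 625^2 = 390625 ≡ 675 (mod 709)
5^16 ≡ 675^2 = 455625 ≡ 447 (mod 709)
5^32 ≡ 447^2 = 199809 ≡ 580 (mod 709)
5^64 ≡ 580^2 = 336400 ≡ 334 (mod 709)
5^128 ≡ 334^2 = 111556 ≡ 243 (mod 709)
177 = 128 + 32 + 16 + 1 in binary powers of 2.
So 5^177 ≡ 243 · 580 · 447 · 5 ≡ 708 (mod 709).
Since 5^d ≡ 708 (mod 709), base 5 does not prove 709 composite.

708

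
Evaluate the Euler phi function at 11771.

Factor: 11771 = 79 · 149.
φ(11771) = (79−1) · (149−1) = 78 · 148 = 11544.

11544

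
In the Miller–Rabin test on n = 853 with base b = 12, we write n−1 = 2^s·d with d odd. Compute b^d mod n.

1

853 − 1 = 852 = 2^2 · 213, so d = 213.
12^1 ≡ 12 (mod 853)
12^2 ≡ 12^2 = 144 ≡ 144 (mod 853)
12^4 ≡ 144^2 = 20736 ≡ 264 (mod 853)
12^8 ≡ 264^2 = 69696 ≡ 603 (mod 853)
12^16 ≡ 603^2 = 363609 ≡ 231 (mod 853)
12^32 ≡ 231^2 = 53361 ≡ 475 (mod 853)
12^64 ≡ 475^2 = 225625 ≡ 433 (mod 853)
12^128 ≡ 433^2 = 187489 ≡ 682 (mod 853)
213 = 128 + 64 + 16 + 4 + 1 in binary powers of 2.
So 12^213 ≡ 682 · 433 · 231 · 264 · 12 ≡ 1 (mod 853).
Since 12^d ≡ 1 (mod 853), base 12 does not prove 853 composite.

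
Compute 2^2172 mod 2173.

1636

2^1 ≡ 2 (mod 2173)
2^2 ≡ 2^2 = 4 ≡ 4 (mod 2173)
2^4 ≡ 4^2 = 16 ≡ 16 (mod 2173)
2^8 ≡ 16^2 = 256 ≡ 256 (mod 2173)
2^16 ≡ 256^2 = 65536 ≡ 346 (mod 2173)
2^32 ≡ 346^2 = 119716 ≡ 201 (mod 2173)
2^64 ≡ 201^2 = 40401 ≡ 1287 (mod 2173)
2^128 ≡ 1287^2 = 1656369 ≡ 543 (mod 2173)
2^256 ≡ 543^2 = 294849 ≡ 1494 (mod 2173)
2^512 ≡ 1494^2 = 2232036 ≡ 365 (mod 2173)
2^1024 ≡ 365^2 = 133225 ≡ 672 (mod 2173)
2^2048 ≡ 672^2 = 451584 ≡ 1773 (mod 2173)
2172 = 2048 + 64 + 32 + 16 + 8 + 4 in binary powers of 2.
So 2^2172 ≡ 1773 · 1287 · 201 · 346 · 256 · 16 ≡ 1636 (mod 2173).
Since 1636 ≠ 1, base 2 is a Fermat witness: 2173 is composite.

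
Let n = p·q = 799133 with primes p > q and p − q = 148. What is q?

823

Since p = q + 148, we have 799133 = q(q + 148), so q² + 148q − 799133 = 0.
Discriminant: 148² + 4·799133 = 21904 + 3196532 = 3218436; √3218436 = 1794.
q = (−148 + 1794)/2 = 823, and p = q + 148 = 971.
Check: 823 · 971 = 799133.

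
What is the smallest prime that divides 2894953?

2894953 is odd.
Digit sum 40, not divisible by 3.
Ends in 3: not divisible by 5.
7: 2894953 = 7·413564 + 5
11: 2894953 = 11·263177 + 6
13: 2894953 = 13·222688 + 9
17: 2894953 = 17·170291 + 6
19: 2894953 = 19·152365 + 18
23: 2894953 = 23·125867 + 12
29: 2894953 = 29·99825 + 28
31: 2894953 = 31·93385 + 18
37: 2894953 = 37·78241 + 36
41: 2894953 = 41·70608 + 25
43: 2894953 = 43·67324 + 21
47: 2894953 = 47·61594 + 35
53: 2894953 = 53·54621 + 40
59: 2894953 = 59·49067

59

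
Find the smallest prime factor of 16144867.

16144867 is odd.
Digit sum 37, not divisible by 3.
Ends in 7: not divisible by 5.
7: 16144867 = 7·2306409 + 4
11: 16144867 = 11·1467715 + 2
13: 16144867 = 13·1241912 + 11
17: 16144867 = 17·949698 + 1
19: 16144867 = 19·849729 + 16
23: 16144867 = 23·701950 + 17
29: 16144867 = 29·556719 + 16
31: 16144867 = 31·520802 + 5
37: 16144867 = 37·436347 + 28
41: 16144867 = 41·393777 + 10
43: 16144867 = 43·375462 + 1
47: 16144867 = 47·343507 + 38
53: 16144867 = 53·304620 + 7
59: 16144867 = 59·273641 + 48
61: 16144867 = 61·264669 + 58
67: 16144867 = 67·240968 + 11
71: 16144867 = 71·227392 + 35
73: 16144867 = 73·221162 + 41
79: 16144867 = 79·204365 + 32
83: 16144867 = 83·194516 + 39
89: 16144867 = 89·181403

89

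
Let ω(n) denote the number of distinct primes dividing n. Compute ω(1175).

2

1175 = 5^2 · 47
1175 = 5^2 · 47, which has 2 distinct prime factors.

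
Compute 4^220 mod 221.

4^1 ≡ 4 (mod 221)
4^2 ≡ 4^2 = 16 ≡ 16 (mod 221)
4^4 ≡ 16^2 = 256 ≡ 35 (mod 221)
4^8 ≡ 35^2 = 1225 ≡ 120 (mod 221)
4^16 ≡ 120^2 = 14400 ≡ 35 (mod 221)
4^32 ≡ 35^2 = 1225 ≡ 120 (mod 221)
4^64 ≡ 120^2 = 14400 ≡ 35 (mod 221)
4^128 ≡ 35^2 = 1225 ≡ 120 (mod 221)
220 = 128 + 64 + 16 + 8 + 4 in binary powers of 2.
So 4^220 ≡ 120 · 35 · 35 · 120 · 35 ≡ 35 (mod 221).
Since 35 ≠ 1, base 4 is a Fermat witness: 221 is composite.

35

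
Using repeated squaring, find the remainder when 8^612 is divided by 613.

1

8^1 ≡ 8 (mod 613)
8^2 ≡ 8^2 = 64 ≡ 64 (mod 613)
8^4 ≡ 64^2 = 4096 ≡ 418 (mod 613)
8^8 ≡ 418^2 = 174724 ≡ 19 (mod 613)
8^16 ≡ 19^2 = 361 ≡ 361 (mod 613)
8^32 ≡ 361^2 = 130321 ≡ 365 (mod 613)
8^64 ≡ 365^2 = 133225 ≡ 204 (mod 613)
8^128 ≡ 204^2 = 41616 ≡ 545 (mod 613)
8^256 ≡ 545^2 = 297025 ≡ 333 (mod 613)
8^512 ≡ 333^2 = 110889 ≡ 549 (mod 613)
612 = 512 + 64 + 32 + 4 in binary powers of 2.
So 8^612 ≡ 549 · 204 · 365 · 418 ≡ 1 (mod 613).
Since the result is 1, base 8 gives no evidence that 613 is composite.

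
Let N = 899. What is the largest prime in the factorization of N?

899 = 29 · 31
31 is prime.
So 899 = 29 · 31; the largest prime factor is 31.

31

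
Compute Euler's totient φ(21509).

Factor: 21509 = 137 · 157.
φ(21509) = (137−1) · (157−1) = 136 · 156 = 21216.

21216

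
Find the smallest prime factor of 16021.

37

16021 is odd.
Digit sum 10, not divisible by 3.
Ends in 1: not divisible by 5.
7: 16021 = 7·2288 + 5
11: 16021 = 11·1456 + 5
13: 16021 = 13·1232 + 5
17: 16021 = 17·942 + 7
19: 16021 = 19·843 + 4
23: 16021 = 23·696 + 13
29: 16021 = 29·552 + 13
31: 16021 = 31·516 + 25
37: 16021 = 37·433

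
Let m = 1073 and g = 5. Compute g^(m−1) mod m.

5^1 ≡ 5 (mod 1073)
5^2 ≡ 5^2 = 25 ≡ 25 (mod 1073)
5^4 ≡ 25^2 = 625 ≡ 625 (mod 1073)
5^8 ≡ 625^2 = 390625 ≡ 53 (mod 1073)
5^16 ≡ 53^2 = 2809 ≡ 663 (mod 1073)
5^32 ≡ 663^2 = 439569 ≡ 712 (mod 1073)
5^64 ≡ 712^2 = 506944 ≡ 488 (mod 1073)
5^128 ≡ 488^2 = 238144 ≡ 1011 (mod 1073)
5^256 ≡ 1011^2 = 1022121 ≡ 625 (mod 1073)
5^512 ≡ 625^2 = 390625 ≡ 53 (mod 1073)
5^1024 ≡ 53^2 = 2809 ≡ 663 (mod 1073)
1072 = 1024 + 32 + 16 in binary powers of 2.
So 5^1072 ≡ 663 · 712 · 663 ≡ 488 (mod 1073).
Since 488 ≠ 1, base 5 is a Fermat witness: 1073 is composite.

488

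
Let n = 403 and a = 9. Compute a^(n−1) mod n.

9^1 ≡ 9 (mod 403)
9^2 ≡ 9^2 = 81 ≡ 81 (mod 403)
9^4 ≡ 81^2 = 6561 ≡ 113 (mod 403)
9^8 ≡ 113^2 = 12769 ≡ 276 (mod 403)
9^16 ≡ 276^2 = 76176 ≡ 9 (mod 403)
9^32 ≡ 9^2 = 81 ≡ 81 (mod 403)
9^64 ≡ 81^2 = 6561 ≡ 113 (mod 403)
9^128 ≡ 113^2 = 12769 ≡ 276 (mod 403)
9^256 ≡ 276^2 = 76176 ≡ 9 (mod 403)
402 = 256 + 128 + 16 + 2 in binary powers of 2.
So 9^402 ≡ 9 · 276 · 9 · 81 ≡ 157 (mod 403).
Since 157 ≠ 1, base 9 is a Fermat witness: 403 is composite.

157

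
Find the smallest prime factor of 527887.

527887 is odd.
Digit sum 37, not divisible by 3.
Ends in 7: not divisible by 5.
7: 527887 = 7·75412 + 3
11: 527887 = 11·47989 + 8
13: 527887 = 13·40606 + 9
17: 527887 = 17·31052 + 3
19: 527887 = 19·27783 + 10
23: 527887 = 23·22951 + 14
29: 527887 = 29·18203

29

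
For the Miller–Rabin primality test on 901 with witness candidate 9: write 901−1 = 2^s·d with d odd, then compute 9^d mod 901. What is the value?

859

901 − 1 = 900 = 2^2 · 225, so d = 225.
9^1 ≡ 9 (mod 901)
9^2 ≡ 9^2 = 81 ≡ 81 (mod 901)
9^4 ≡ 81^2 = 6561 ≡ 254 (mod 901)
9^8 ≡ 254^2 = 64516 ≡ 545 (mod 901)
9^16 ≡ 545^2 = 297025 ≡ 596 (mod 901)
9^32 ≡ 596^2 = 355216 ≡ 222 (mod 901)
9^64 ≡ 222^2 = 49284 ≡ 630 (mod 901)
9^128 ≡ 630^2 = 396900 ≡ 460 (mod 901)
225 = 128 + 64 + 32 + 1 in binary powers of 2.
So 9^225 ≡ 460 · 630 · 222 · 9 ≡ 859 (mod 901).
Squaring chain: 859 → 863; never reaches −1, so base 9 is a Miller–Rabin witness that 901 is composite.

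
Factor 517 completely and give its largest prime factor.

517 = 11 · 47
47 is prime.
So 517 = 11 · 47; the largest prime factor is 47.

47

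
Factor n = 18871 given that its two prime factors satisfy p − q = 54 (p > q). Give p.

Since p = q + 54, we have 18871 = q(q + 54), so q² + 54q − 18871 = 0.
Discriminant: 54² + 4·18871 = 2916 + 75484 = 78400; √78400 = 280.
q = (−54 + 280)/2 = 113, and p = q + 54 = 167.
Check: 113 · 167 = 18871.

167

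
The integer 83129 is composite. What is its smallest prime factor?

83129 is odd.
Digit sum 23, not divisible by 3.
Ends in 9: not divisible by 5.
7: 83129 = 7·11875 + 4
11: 83129 = 11·7557 + 2
13: 83129 = 13·6394 + 7
17: 83129 = 17·4889 + 16
19: 83129 = 19·4375 + 4
23: 83129 = 23·3614 + 7
29: 83129 = 29·2866 + 15
31: 83129 = 31·2681 + 18
37: 83129 = 37·2246 + 27
41: 83129 = 41·2027 + 22
43: 83129 = 43·1933 + 10
47: 83129 = 47·1768 + 33
53: 83129 = 53·1568 + 25
59: 83129 = 59·1408 + 57
61: 83129 = 61·1362 + 47
67: 83129 = 67·1240 + 49
71: 83129 = 71·1170 + 59
73: 83129 = 73·1138 + 55
79: 83129 = 79·1052 + 21
83: 83129 = 83·1001 + 46
89: 83129 = 89·934 + 3
97: 83129 = 97·857

97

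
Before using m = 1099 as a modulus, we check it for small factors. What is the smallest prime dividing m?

1099 is odd.
Digit sum 19, not divisible by 3.
Ends in 9: not divisible by 5.
7: 1099 = 7·157

7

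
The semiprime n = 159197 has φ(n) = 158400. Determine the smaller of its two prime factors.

φ(n) = (p−1)(q−1) = n − (p+q) + 1, so p + q = 159197 − 158400 + 1 = 798.
p and q are the roots of t² − 798t + 159197 = 0.
Discriminant: 798² − 4·159197 = 636804 − 636788 = 16; √16 = 4.
q = (798 − 4)/2 = 397, p = (798 + 4)/2 = 401.
Check: 397 · 401 = 159197.

397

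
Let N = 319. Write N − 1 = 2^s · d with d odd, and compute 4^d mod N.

212

319 − 1 = 318 = 2^1 · 159, so d = 159.
4^1 ≡ 4 (mod 319)
4^2 ≡ 4^2 = 16 ≡ 16 (mod 319)
4^4 ≡ 16^2 = 256 ≡ 256 (mod 319)
4^8 ≡ 256^2 = 65536 ≡ 141 (mod 319)
4^16 ≡ 141^2 = 19881 ≡ 103 (mod 319)
4^32 ≡ 103^2 = 10609 ≡ 82 (mod 319)
4^64 ≡ 82^2 = 6724 ≡ 25 (mod 319)
4^128 ≡ 25^2 = 625 ≡ 306 (mod 319)
159 = 128 + 16 + 8 + 4 + 2 + 1 in binary powers of 2.
So 4^159 ≡ 306 · 103 · 141 · 256 · 16 · 4 ≡ 212 (mod 319).
Squaring chain: 212; never reaches −1, so base 4 is a Miller–Rabin witness that 319 is composite.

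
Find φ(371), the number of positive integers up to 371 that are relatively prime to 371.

312

Factor: 371 = 7 · 53.
φ(371) = (7−1) · (53−1) = 6 · 52 = 312.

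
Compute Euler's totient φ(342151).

Factor: 342151 = 43 · 73 · 109.
φ(342151) = (43−1) · (73−1) · (109−1) = 42 · 72 · 108 = 326592.

326592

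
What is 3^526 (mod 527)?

121

3^1 ≡ 3 (mod 527)
3^2 ≡ 3^2 = 9 ≡ 9 (mod 527)
3^4 ≡ 9^2 = 81 ≡ 81 (mod 527)
3^8 ≡ 81^2 = 6561 ≡ 237 (mod 527)
3^16 ≡ 237^2 = 56169 ≡ 307 (mod 527)
3^32 ≡ 307^2 = 94249 ≡ 443 (mod 527)
3^64 ≡ 443^2 = 196249 ≡ 205 (mod 527)
3^128 ≡ 205^2 = 42025 ≡ 392 (mod 527)
3^256 ≡ 392^2 = 153664 ≡ 307 (mod 527)
3^512 ≡ 307^2 = 94249 ≡ 443 (mod 527)
526 = 512 + 8 + 4 + 2 in binary powers of 2.
So 3^526 ≡ 443 · 237 · 81 · 9 ≡ 121 (mod 527).
Since 121 ≠ 1, base 3 is a Fermat witness: 527 is composite.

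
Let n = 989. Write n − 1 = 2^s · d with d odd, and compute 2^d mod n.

989 − 1 = 988 = 2^2 · 247, so d = 247.
2^1 ≡ 2 (mod 989)
2^2 ≡ 2^2 = 4 ≡ 4 (mod 989)
2^4 ≡ 4^2 = 16 ≡ 16 (mod 989)
2^8 ≡ 16^2 = 256 ≡ 256 (mod 989)
2^16 ≡ 256^2 = 65536 ≡ 262 (mod 989)
2^32 ≡ 262^2 = 68644 ≡ 403 (mod 989)
2^64 ≡ 403^2 = 162409 ≡ 213 (mod 989)
2^128 ≡ 213^2 = 45369 ≡ 864 (mod 989)
247 = 128 + 64 + 32 + 16 + 4 + 2 + 1 in binary powers of 2.
So 2^247 ≡ 864 · 213 · 403 · 262 · 16 · 4 · 2 ≡ 469 (mod 989).
Squaring chain: 469 → 403; never reaches −1, so base 2 is a Miller–Rabin witness that 989 is composite.

469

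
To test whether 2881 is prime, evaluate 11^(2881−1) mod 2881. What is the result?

729

11^1 ≡ 11 (mod 2881)
11^2 ≡ 11^2 = 121 ≡ 121 (mod 2881)
11^4 ≡ 121^2 = 14641 ≡ 236 (mod 2881)
11^8 ≡ 236^2 = 55696 ≡ 957 (mod 2881)
11^16 ≡ 957^2 = 915849 ≡ 2572 (mod 2881)
11^32 ≡ 2572^2 = 6615184 ≡ 408 (mod 2881)
11^64 ≡ 408^2 = 166464 ≡ 2247 (mod 2881)
11^128 ≡ 2247^2 = 5049009 ≡ 1497 (mod 2881)
11^256 ≡ 1497^2 = 2241009 ≡ 2472 (mod 2881)
11^512 ≡ 2472^2 = 6110784 ≡ 183 (mod 2881)
11^1024 ≡ 183^2 = 33489 ≡ 1798 (mod 2881)
11^2048 ≡ 1798^2 = 3232804 ≡ 322 (mod 2881)
2880 = 2048 + 512 + 256 + 64 in binary powers of 2.
So 11^2880 ≡ 322 · 183 · 2472 · 2247 ≡ 729 (mod 2881).
Since 729 ≠ 1, base 11 is a Fermat witness: 2881 is composite.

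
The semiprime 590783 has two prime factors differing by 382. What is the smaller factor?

601

Since p = q + 382, we have 590783 = q(q + 382), so q² + 382q − 590783 = 0.
Discriminant: 382² + 4·590783 = 145924 + 2363132 = 2509056; √2509056 = 1584.
q = (−382 + 1584)/2 = 601, and p = q + 382 = 983.
Check: 601 · 983 = 590783.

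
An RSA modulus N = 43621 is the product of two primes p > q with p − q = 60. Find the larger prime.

241

Since p = q + 60, we have 43621 = q(q + 60), so q² + 60q − 43621 = 0.
Discriminant: 60² + 4·43621 = 3600 + 174484 = 178084; √178084 = 422.
q = (−60 + 422)/2 = 181, and p = q + 60 = 241.
Check: 181 · 241 = 43621.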